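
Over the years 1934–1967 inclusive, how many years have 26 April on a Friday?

5

Track 26 April's weekday year by year (advancing +1, or +2 across a Feb 29):
  1934: Thu  1935: Fri (+1) ✓  1936: Sun (+2)  1937: Mon (+1)  1938: Tue (+1)
  1939: Wed (+1)  1940: Fri (+2) ✓  1941: Sat (+1)  1942: Sun (+1)  1943: Mon (+1)
  1944: Wed (+2)  1945: Thu (+1)  1946: Fri (+1) ✓  1947: Sat (+1)  … (6 more years) …
  1954: Mon (+1)  1955: Tue (+1)  1956: Thu (+2)  1957: Fri (+1) ✓  1958: Sat (+1)
  1959: Sun (+1)  1960: Tue (+2)  1961: Wed (+1)  1962: Thu (+1)  1963: Fri (+1) ✓
  1964: Sun (+2)  1965: Mon (+1)  1966: Tue (+1)  1967: Wed (+1)
Friday years: 1935, 1940, 1946, 1957, 1963 — 5 in total.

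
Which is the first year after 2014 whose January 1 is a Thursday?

2015

Jan 1 advances by 2 weekdays after a leap year and by 1 after a common year.
2014: Jan 1 is Wednesday.
2015: Thursday
2015 begins on a Thursday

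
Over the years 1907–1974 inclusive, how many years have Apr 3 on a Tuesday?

9

Track Apr 3's weekday year by year (advancing +1, or +2 across a Feb 29):
  1907: Wed  1908: Fri (+2)  1909: Sat (+1)  1910: Sun (+1)  1911: Mon (+1)
  1912: Wed (+2)  1913: Thu (+1)  1914: Fri (+1)  1915: Sat (+1)  1916: Mon (+2)
  1917: Tue (+1) ✓  1918: Wed (+1)  1919: Thu (+1)  1920: Sat (+2)  … (40 more years) …
  1961: Mon (+1)  1962: Tue (+1) ✓  1963: Wed (+1)  1964: Fri (+2)  1965: Sat (+1)
  1966: Sun (+1)  1967: Mon (+1)  1968: Wed (+2)  1969: Thu (+1)  1970: Fri (+1)
  1971: Sat (+1)  1972: Mon (+2)  1973: Tue (+1) ✓  1974: Wed (+1)
Tuesday years: 1917, 1923, 1928, 1934, 1945, 1951, 1956, 1962, 1973 — 9 in total.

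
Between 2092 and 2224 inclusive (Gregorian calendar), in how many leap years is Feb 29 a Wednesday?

Leap years in 2092–2224: 32 of them.
Feb 29 weekday advances by 5 (mod 7) from one leap year to the next four years later (or differs when a century non-leap intervenes).
Leap-day weekdays: 2092:Fri 2096:Wed✓ 2104:Fri 2108:Wed✓ 2112:Mon 2116:Sat 2120:Thu 2124:Tue 2128:Sun 2132:Fri 2136:Wed✓ 2140:Mon 2144:Sat …(6 more)… 2172:Sat 2176:Thu 2180:Tue 2184:Sun 2188:Fri 2192:Wed✓ 2196:Mon 2204:Wed✓ 2208:Mon 2212:Sat 2216:Thu 2220:Tue 2224:Sun
Wednesday: 2096, 2108, 2136, 2164, 2192, 2204 → 6.

6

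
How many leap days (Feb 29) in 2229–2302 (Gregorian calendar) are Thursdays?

2

Leap years in 2229–2302: 17 of them.
Feb 29 weekday advances by 5 (mod 7) from one leap year to the next four years later (or differs when a century non-leap intervenes).
Leap-day weekdays: 2232:Wed 2236:Mon 2240:Sat 2244:Thu✓ 2248:Tue 2252:Sun 2256:Fri 2260:Wed 2264:Mon 2268:Sat 2272:Thu✓ 2276:Tue 2280:Sun 2284:Fri 2288:Wed 2292:Mon 2296:Sat
Thursday: 2244, 2272 → 2.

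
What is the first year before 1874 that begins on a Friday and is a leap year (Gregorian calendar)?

1864

Jan 1 advances by 2 weekdays after a leap year and by 1 after a common year.
1874: Jan 1 is Thursday.
1873: Wednesday
1872: Monday (leap)
1871: Sunday
1870: Saturday
1869: Friday
1868: Wednesday (leap)
1867: Tuesday
1866: Monday
1865: Sunday
1864: Friday (leap)
1864 begins on a Friday and is a leap year.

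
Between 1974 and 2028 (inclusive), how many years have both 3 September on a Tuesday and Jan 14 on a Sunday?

Check each year's weekday for 3 September and Jan 14:
  1974: Tue/Mon  1975: Wed/Tue  1976: Fri/Wed  1977: Sat/Fri  1978: Sun/Sat  1979: Mon/Sun  1980: Wed/Mon  1981: Thu/Wed  1982: Fri/Thu  1983: Sat/Fri  1984: Mon/Sat  1985: Tue/Mon  1986: Wed/Tue  1987: Thu/Wed  …(27 more)…  2015: Thu/Wed  2016: Sat/Thu  2017: Sun/Sat  2018: Mon/Sun  2019: Tue/Mon  2020: Thu/Tue  2021: Fri/Thu  2022: Sat/Fri  2023: Sun/Sat  2024: Tue/Sun ✓  2025: Wed/Tue  2026: Thu/Wed  2027: Fri/Thu  2028: Sun/Fri
Both conditions hold in: 1996, 2024 — 2.

2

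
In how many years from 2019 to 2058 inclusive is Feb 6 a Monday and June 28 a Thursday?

1

Check each year's weekday for Feb 6 and June 28:
  2019: Wed/Fri  2020: Thu/Sun  2021: Sat/Mon  2022: Sun/Tue  2023: Mon/Wed  2024: Tue/Fri  2025: Thu/Sat  2026: Fri/Sun  2027: Sat/Mon  2028: Sun/Wed  2029: Tue/Thu  2030: Wed/Fri  2031: Thu/Sat  2032: Fri/Mon  …(12 more)…  2045: Mon/Wed  2046: Tue/Thu  2047: Wed/Fri  2048: Thu/Sun  2049: Sat/Mon  2050: Sun/Tue  2051: Mon/Wed  2052: Tue/Fri  2053: Thu/Sat  2054: Fri/Sun  2055: Sat/Mon  2056: Sun/Wed  2057: Tue/Thu  2058: Wed/Fri
Both conditions hold in: 2040 — 1.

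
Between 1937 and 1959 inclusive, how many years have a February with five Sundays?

1

February has 28 days (29 in leap years); it has five Sundays when Sunday falls among the first (month-length − 28) days — i.e. when February 1 is Sunday in a leap year (never in a common year).
February 1 by year: 1937:Mon 1938:Tue 1939:Wed 1940:Thu 1941:Sat 1942:Sun 1943:Mon 1944:Tue 1945:Thu 1946:Fri 1947:Sat 1948:Sun✓ 1949:Tue 1950:Wed 1951:Thu 1952:Fri 1953:Sun 1954:Mon 1955:Tue 1956:Wed 1957:Fri 1958:Sat 1959:Sun
Years with five Sundays: 1948 → 1.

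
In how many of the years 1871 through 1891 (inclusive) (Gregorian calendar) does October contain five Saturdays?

8

October has 31 days; it has five Saturdays when Saturday falls among the first (month-length − 28) days — i.e. when October 1 is one of Saturday/Friday/Thursday.
October 1 by year: 1871:Sun 1872:Tue 1873:Wed 1874:Thu✓ 1875:Fri✓ 1876:Sun 1877:Mon 1878:Tue 1879:Wed 1880:Fri✓ 1881:Sat✓ 1882:Sun 1883:Mon 1884:Wed 1885:Thu✓ 1886:Fri✓ 1887:Sat✓ 1888:Mon 1889:Tue 1890:Wed 1891:Thu✓
Years with five Saturdays: 1874, 1875, 1880, 1881, 1885, 1886, 1887, 1891 → 8.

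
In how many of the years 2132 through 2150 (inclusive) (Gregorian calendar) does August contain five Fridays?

8

August has 31 days; it has five Fridays when Friday falls among the first (month-length − 28) days — i.e. when August 1 is one of Friday/Thursday/Wednesday.
August 1 by year: 2132:Fri✓ 2133:Sat 2134:Sun 2135:Mon 2136:Wed✓ 2137:Thu✓ 2138:Fri✓ 2139:Sat 2140:Mon 2141:Tue 2142:Wed✓ 2143:Thu✓ 2144:Sat 2145:Sun 2146:Mon 2147:Tue 2148:Thu✓ 2149:Fri✓ 2150:Sat
Years with five Fridays: 2132, 2136, 2137, 2138, 2142, 2143, 2148, 2149 → 8.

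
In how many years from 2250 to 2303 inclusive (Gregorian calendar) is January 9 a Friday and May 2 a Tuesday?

Check each year's weekday for January 9 and May 2:
  2250: Wed/Thu  2251: Thu/Fri  2252: Fri/Sun  2253: Sun/Mon  2254: Mon/Tue  2255: Tue/Wed  2256: Wed/Fri  2257: Fri/Sat  2258: Sat/Sun  2259: Sun/Mon  2260: Mon/Wed  2261: Wed/Thu  2262: Thu/Fri  2263: Fri/Sat  …(26 more)…  2290: Thu/Fri  2291: Fri/Sat  2292: Sat/Mon  2293: Mon/Tue  2294: Tue/Wed  2295: Wed/Thu  2296: Thu/Sat  2297: Sat/Sun  2298: Sun/Mon  2299: Mon/Tue  2300: Tue/Wed  2301: Wed/Thu  2302: Thu/Fri  2303: Fri/Sat
Both conditions hold in: no year — 0.

0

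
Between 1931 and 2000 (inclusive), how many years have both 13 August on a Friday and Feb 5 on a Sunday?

Check each year's weekday for 13 August and Feb 5:
  1931: Thu/Thu  1932: Sat/Fri  1933: Sun/Sun  1934: Mon/Mon  1935: Tue/Tue  1936: Thu/Wed  1937: Fri/Fri  1938: Sat/Sat  1939: Sun/Sun  1940: Tue/Mon  1941: Wed/Wed  1942: Thu/Thu  1943: Fri/Fri  1944: Sun/Sat  …(42 more)…  1987: Thu/Thu  1988: Sat/Fri  1989: Sun/Sun  1990: Mon/Mon  1991: Tue/Tue  1992: Thu/Wed  1993: Fri/Fri  1994: Sat/Sat  1995: Sun/Sun  1996: Tue/Mon  1997: Wed/Wed  1998: Thu/Thu  1999: Fri/Fri  2000: Sun/Sat
Both conditions hold in: no year — 0.

0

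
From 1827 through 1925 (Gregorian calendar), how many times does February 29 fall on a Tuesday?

3

Leap years in 1827–1925: 24 of them.
Feb 29 weekday advances by 5 (mod 7) from one leap year to the next four years later (or differs when a century non-leap intervenes).
Leap-day weekdays: 1828:Fri 1832:Wed 1836:Mon 1840:Sat 1844:Thu 1848:Tue✓ 1852:Sun 1856:Fri 1860:Wed 1864:Mon 1868:Sat 1872:Thu 1876:Tue✓ 1880:Sun 1884:Fri 1888:Wed 1892:Mon 1896:Sat 1904:Mon 1908:Sat 1912:Thu 1916:Tue✓ 1920:Sun 1924:Fri
Tuesday: 1848, 1876, 1916 → 3.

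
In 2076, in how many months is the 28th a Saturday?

2

Check the 28th of each month of 2076: Jan 28: Tue, Feb 28: Fri, Mar 28: Sat, Apr 28: Tue, May 28: Thu, Jun 28: Sun, Jul 28: Tue, Aug 28: Fri, Sep 28: Mon, Oct 28: Wed, Nov 28: Sat, Dec 28: Mon.
Saturday occurs in March, November — 2 months.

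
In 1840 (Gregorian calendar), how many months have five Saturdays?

A month of length L has five Saturdays iff its first Saturday is on day ≤ L−28 (so day 1–3 in a 31-day month, 1–2 in a 30-day month, day 1 in a leap February).
Checking each month of 1840: Jan starts Wed (31d); Feb starts Sat (29d) ✓; Mar starts Sun (31d); Apr starts Wed (30d); May starts Fri (31d) ✓; Jun starts Mon (30d); Jul starts Wed (31d); Aug starts Sat (31d) ✓; Sep starts Tue (30d); Oct starts Thu (31d) ✓; Nov starts Sun (30d); Dec starts Tue (31d).
Five-Saturday months: February, May, August, October → 4.

4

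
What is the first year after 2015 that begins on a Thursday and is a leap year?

Jan 1 advances by 2 weekdays after a leap year and by 1 after a common year.
2015: Jan 1 is Thursday.
2016: Friday (leap)
2017: Sunday
2018: Monday
2019: Tuesday
2020: Wednesday (leap)
2021: Friday
2022: Saturday
2023: Sunday
2024: Monday (leap)
2025: Wednesday
2026: Thursday
2027: Friday
2028: Saturday (leap)
2029: Monday
2030: Tuesday
2031: Wednesday
2032: Thursday (leap)
2032 begins on a Thursday and is a leap year.

2032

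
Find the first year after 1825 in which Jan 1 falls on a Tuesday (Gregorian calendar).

Jan 1 advances by 2 weekdays after a leap year and by 1 after a common year.
1825: Jan 1 is Saturday.
1826: Sunday
1827: Monday
1828: Tuesday (leap)
1828 begins on a Tuesday

1828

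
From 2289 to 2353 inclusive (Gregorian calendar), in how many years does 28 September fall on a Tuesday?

Track 28 September's weekday year by year (advancing +1, or +2 across a Feb 29):
  2289: Sat  2290: Sun (+1)  2291: Mon (+1)  2292: Wed (+2)  2293: Thu (+1)
  2294: Fri (+1)  2295: Sat (+1)  2296: Mon (+2)  2297: Tue (+1) ✓  2298: Wed (+1)
  2299: Thu (+1)  2300: Fri (+1)  2301: Sat (+1)  2302: Sun (+1)  … (37 more years) …
  2340: Sat (+2)  2341: Sun (+1)  2342: Mon (+1)  2343: Tue (+1) ✓  2344: Thu (+2)
  2345: Fri (+1)  2346: Sat (+1)  2347: Sun (+1)  2348: Tue (+2) ✓  2349: Wed (+1)
  2350: Thu (+1)  2351: Fri (+1)  2352: Sun (+2)  2353: Mon (+1)
Tuesday years: 2297, 2309, 2315, 2320, 2326, 2337, 2343, 2348 — 8 in total.

8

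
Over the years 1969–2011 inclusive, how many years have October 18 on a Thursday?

6

Track October 18's weekday year by year (advancing +1, or +2 across a Feb 29):
  1969: Sat  1970: Sun (+1)  1971: Mon (+1)  1972: Wed (+2)  1973: Thu (+1) ✓
  1974: Fri (+1)  1975: Sat (+1)  1976: Mon (+2)  1977: Tue (+1)  1978: Wed (+1)
  1979: Thu (+1) ✓  1980: Sat (+2)  1981: Sun (+1)  1982: Mon (+1)  … (15 more years) …
  1998: Sun (+1)  1999: Mon (+1)  2000: Wed (+2)  2001: Thu (+1) ✓  2002: Fri (+1)
  2003: Sat (+1)  2004: Mon (+2)  2005: Tue (+1)  2006: Wed (+1)  2007: Thu (+1) ✓
  2008: Sat (+2)  2009: Sun (+1)  2010: Mon (+1)  2011: Tue (+1)
Thursday years: 1973, 1979, 1984, 1990, 2001, 2007 — 6 in total.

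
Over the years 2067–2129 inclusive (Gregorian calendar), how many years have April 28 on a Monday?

Track April 28's weekday year by year (advancing +1, or +2 across a Feb 29):
  2067: Thu  2068: Sat (+2)  2069: Sun (+1)  2070: Mon (+1) ✓  2071: Tue (+1)
  2072: Thu (+2)  2073: Fri (+1)  2074: Sat (+1)  2075: Sun (+1)  2076: Tue (+2)
  2077: Wed (+1)  2078: Thu (+1)  2079: Fri (+1)  2080: Sun (+2)  … (35 more years) …
  2116: Tue (+2)  2117: Wed (+1)  2118: Thu (+1)  2119: Fri (+1)  2120: Sun (+2)
  2121: Mon (+1) ✓  2122: Tue (+1)  2123: Wed (+1)  2124: Fri (+2)  2125: Sat (+1)
  2126: Sun (+1)  2127: Mon (+1) ✓  2128: Wed (+2)  2129: Thu (+1)
Monday years: 2070, 2081, 2087, 2092, 2098, 2104, 2110, 2121, 2127 — 9 in total.

9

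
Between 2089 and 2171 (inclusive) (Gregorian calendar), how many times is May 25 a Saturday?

11

Track May 25's weekday year by year (advancing +1, or +2 across a Feb 29):
  2089: Wed  2090: Thu (+1)  2091: Fri (+1)  2092: Sun (+2)  2093: Mon (+1)
  2094: Tue (+1)  2095: Wed (+1)  2096: Fri (+2)  2097: Sat (+1) ✓  2098: Sun (+1)
  2099: Mon (+1)  2100: Tue (+1)  2101: Wed (+1)  2102: Thu (+1)  … (55 more years) …
  2158: Thu (+1)  2159: Fri (+1)  2160: Sun (+2)  2161: Mon (+1)  2162: Tue (+1)
  2163: Wed (+1)  2164: Fri (+2)  2165: Sat (+1) ✓  2166: Sun (+1)  2167: Mon (+1)
  2168: Wed (+2)  2169: Thu (+1)  2170: Fri (+1)  2171: Sat (+1) ✓
Saturday years: 2097, 2109, 2115, 2120, 2126, 2137, 2143, 2148, 2154, 2165, 2171 — 11 in total.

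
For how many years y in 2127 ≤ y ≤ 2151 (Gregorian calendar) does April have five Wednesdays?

8

April has 30 days; it has five Wednesdays when Wednesday falls among the first (month-length − 28) days — i.e. when April 1 is one of Wednesday/Tuesday.
April 1 by year: 2127:Tue✓ 2128:Thu 2129:Fri 2130:Sat 2131:Sun 2132:Tue✓ 2133:Wed✓ 2134:Thu 2135:Fri 2136:Sun 2137:Mon 2138:Tue✓ 2139:Wed✓ 2140:Fri 2141:Sat 2142:Sun 2143:Mon 2144:Wed✓ 2145:Thu 2146:Fri 2147:Sat 2148:Mon 2149:Tue✓ 2150:Wed✓ 2151:Thu
Years with five Wednesdays: 2127, 2132, 2133, 2138, 2139, 2144, 2149, 2150 → 8.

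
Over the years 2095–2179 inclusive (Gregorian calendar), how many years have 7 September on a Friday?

Track 7 September's weekday year by year (advancing +1, or +2 across a Feb 29):
  2095: Wed  2096: Fri (+2) ✓  2097: Sat (+1)  2098: Sun (+1)  2099: Mon (+1)
  2100: Tue (+1)  2101: Wed (+1)  2102: Thu (+1)  2103: Fri (+1) ✓  2104: Sun (+2)
  2105: Mon (+1)  2106: Tue (+1)  2107: Wed (+1)  2108: Fri (+2) ✓  … (57 more years) …
  2166: Sun (+1)  2167: Mon (+1)  2168: Wed (+2)  2169: Thu (+1)  2170: Fri (+1) ✓
  2171: Sat (+1)  2172: Mon (+2)  2173: Tue (+1)  2174: Wed (+1)  2175: Thu (+1)
  2176: Sat (+2)  2177: Sun (+1)  2178: Mon (+1)  2179: Tue (+1)
Friday years: 2096, 2103, 2108, 2114, 2125, 2131, 2136, 2142, 2153, 2159, 2164, 2170 — 12 in total.

12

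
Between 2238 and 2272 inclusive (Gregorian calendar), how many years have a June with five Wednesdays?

10

June has 30 days; it has five Wednesdays when Wednesday falls among the first (month-length − 28) days — i.e. when June 1 is one of Wednesday/Tuesday.
June 1 by year: 2238:Fri 2239:Sat 2240:Mon 2241:Tue✓ 2242:Wed✓ 2243:Thu 2244:Sat 2245:Sun 2246:Mon 2247:Tue✓ 2248:Thu 2249:Fri 2250:Sat 2251:Sun 2252:Tue✓ …(5 more)… 2258:Tue✓ 2259:Wed✓ 2260:Fri 2261:Sat 2262:Sun 2263:Mon 2264:Wed✓ 2265:Thu 2266:Fri 2267:Sat 2268:Mon 2269:Tue✓ 2270:Wed✓ 2271:Thu 2272:Sat
Years with five Wednesdays: 2241, 2242, 2247, 2252, 2253, 2258, 2259, 2264, 2269, 2270 → 10.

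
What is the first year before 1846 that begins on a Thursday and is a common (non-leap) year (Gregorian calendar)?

1835

Jan 1 advances by 2 weekdays after a leap year and by 1 after a common year.
1846: Jan 1 is Thursday.
1845: Wednesday
1844: Monday (leap)
1843: Sunday
1842: Saturday
1841: Friday
1840: Wednesday (leap)
1839: Tuesday
1838: Monday
1837: Sunday
1836: Friday (leap)
1835: Thursday
1835 begins on a Thursday and is a common year.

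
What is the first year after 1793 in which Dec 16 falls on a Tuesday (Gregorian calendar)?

1794

From one year to the next, a fixed date's weekday advances by 1, or by 2 when a Feb 29 lies between the two dates.
1793: December 16 is Monday.
1794: Tuesday (+1)
Dec 16 falls on a Tuesday in 1794.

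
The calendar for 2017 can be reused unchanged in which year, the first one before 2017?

2006

Two years share a calendar iff Jan 1 falls on the same weekday and both are leap or both are common. 2017: Jan 1 is Sunday, common year.
2016: Jan 1 Friday, leap
2015: Jan 1 Thursday, common
2014: Jan 1 Wednesday, common
2013: Jan 1 Tuesday, common
2012: Jan 1 Sunday, leap
2011: Jan 1 Saturday, common
2010: Jan 1 Friday, common
2009: Jan 1 Thursday, common
2008: Jan 1 Tuesday, leap
2007: Jan 1 Monday, common
2006: Jan 1 Sunday, common
2006 matches on both conditions.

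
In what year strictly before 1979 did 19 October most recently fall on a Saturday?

From one year to the next, a fixed date's weekday advances by 1, or by 2 when a Feb 29 lies between the two dates.
1979: October 19 is Friday.
1978: Thursday (−1)
1977: Wednesday (−1)
1976: Tuesday (−1)
1975: Sunday (−2)
1974: Saturday (−1)
19 October falls on a Saturday in 1974.

1974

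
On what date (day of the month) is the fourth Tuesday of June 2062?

June 1, 2062 is a Thursday, so the first Tuesday is the 6th.
The fourth Tuesday is 6 + 21 = 27.

27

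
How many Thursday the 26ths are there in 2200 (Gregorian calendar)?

1

Check the 26th of each month of 2200: Jan 26: Sun, Feb 26: Wed, Mar 26: Wed, Apr 26: Sat, May 26: Mon, Jun 26: Thu, Jul 26: Sat, Aug 26: Tue, Sep 26: Fri, Oct 26: Sun, Nov 26: Wed, Dec 26: Fri.
Thursday occurs in June — 1 month.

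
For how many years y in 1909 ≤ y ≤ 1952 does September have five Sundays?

September has 30 days; it has five Sundays when Sunday falls among the first (month-length − 28) days — i.e. when September 1 is one of Sunday/Saturday.
September 1 by year: 1909:Wed 1910:Thu 1911:Fri 1912:Sun✓ 1913:Mon 1914:Tue 1915:Wed 1916:Fri 1917:Sat✓ 1918:Sun✓ 1919:Mon 1920:Wed 1921:Thu 1922:Fri 1923:Sat✓ …(14 more)… 1938:Thu 1939:Fri 1940:Sun✓ 1941:Mon 1942:Tue 1943:Wed 1944:Fri 1945:Sat✓ 1946:Sun✓ 1947:Mon 1948:Wed 1949:Thu 1950:Fri 1951:Sat✓ 1952:Mon
Years with five Sundays: 1912, 1917, 1918, 1923, 1928, 1929, 1934, 1935, 1940, 1945, 1946, 1951 → 12.

12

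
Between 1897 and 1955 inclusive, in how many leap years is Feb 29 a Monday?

Leap years in 1897–1955: 13 of them.
Feb 29 weekday advances by 5 (mod 7) from one leap year to the next four years later (or differs when a century non-leap intervenes).
Leap-day weekdays: 1904:Mon✓ 1908:Sat 1912:Thu 1916:Tue 1920:Sun 1924:Fri 1928:Wed 1932:Mon✓ 1936:Sat 1940:Thu 1944:Tue 1948:Sun 1952:Fri
Monday: 1904, 1932 → 2.

2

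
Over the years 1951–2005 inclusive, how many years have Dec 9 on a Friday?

8

Track Dec 9's weekday year by year (advancing +1, or +2 across a Feb 29):
  1951: Sun  1952: Tue (+2)  1953: Wed (+1)  1954: Thu (+1)  1955: Fri (+1) ✓
  1956: Sun (+2)  1957: Mon (+1)  1958: Tue (+1)  1959: Wed (+1)  1960: Fri (+2) ✓
  1961: Sat (+1)  1962: Sun (+1)  1963: Mon (+1)  1964: Wed (+2)  … (27 more years) …
  1992: Wed (+2)  1993: Thu (+1)  1994: Fri (+1) ✓  1995: Sat (+1)  1996: Mon (+2)
  1997: Tue (+1)  1998: Wed (+1)  1999: Thu (+1)  2000: Sat (+2)  2001: Sun (+1)
  2002: Mon (+1)  2003: Tue (+1)  2004: Thu (+2)  2005: Fri (+1) ✓
Friday years: 1955, 1960, 1966, 1977, 1983, 1988, 1994, 2005 — 8 in total.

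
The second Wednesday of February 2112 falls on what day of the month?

10

February 1, 2112 is a Monday, so the first Wednesday is the 3rd.
The second Wednesday is 3 + 7 = 10.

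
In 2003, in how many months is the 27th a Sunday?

Check the 27th of each month of 2003: Jan 27: Mon, Feb 27: Thu, Mar 27: Thu, Apr 27: Sun, May 27: Tue, Jun 27: Fri, Jul 27: Sun, Aug 27: Wed, Sep 27: Sat, Oct 27: Mon, Nov 27: Thu, Dec 27: Sat.
Sunday occurs in April, July — 2 months.

2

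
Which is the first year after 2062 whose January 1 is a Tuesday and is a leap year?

Jan 1 advances by 2 weekdays after a leap year and by 1 after a common year.
2062: Jan 1 is Sunday.
2063: Monday
2064: Tuesday (leap)
2064 begins on a Tuesday and is a leap year.

2064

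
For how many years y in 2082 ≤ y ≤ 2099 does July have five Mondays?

7

July has 31 days; it has five Mondays when Monday falls among the first (month-length − 28) days — i.e. when July 1 is one of Monday/Sunday/Saturday.
July 1 by year: 2082:Wed 2083:Thu 2084:Sat✓ 2085:Sun✓ 2086:Mon✓ 2087:Tue 2088:Thu 2089:Fri 2090:Sat✓ 2091:Sun✓ 2092:Tue 2093:Wed 2094:Thu 2095:Fri 2096:Sun✓ 2097:Mon✓ 2098:Tue 2099:Wed
Years with five Mondays: 2084, 2085, 2086, 2090, 2091, 2096, 2097 → 7.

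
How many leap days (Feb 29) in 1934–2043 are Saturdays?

Leap years in 1934–2043: 27 of them.
Feb 29 weekday advances by 5 (mod 7) from one leap year to the next four years later (or differs when a century non-leap intervenes).
Leap-day weekdays: 1936:Sat✓ 1940:Thu 1944:Tue 1948:Sun 1952:Fri 1956:Wed 1960:Mon 1964:Sat✓ 1968:Thu 1972:Tue 1976:Sun 1980:Fri 1984:Wed 1988:Mon 1992:Sat✓ 1996:Thu 2000:Tue 2004:Sun 2008:Fri 2012:Wed 2016:Mon 2020:Sat✓ 2024:Thu 2028:Tue 2032:Sun 2036:Fri 2040:Wed
Saturday: 1936, 1964, 1992, 2020 → 4.

4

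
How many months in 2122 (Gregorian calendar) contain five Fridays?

A month of length L has five Fridays iff its first Friday is on day ≤ L−28 (so day 1–3 in a 31-day month, 1–2 in a 30-day month, day 1 in a leap February).
Checking each month of 2122: Jan starts Thu (31d) ✓; Feb starts Sun (28d); Mar starts Sun (31d); Apr starts Wed (30d); May starts Fri (31d) ✓; Jun starts Mon (30d); Jul starts Wed (31d) ✓; Aug starts Sat (31d); Sep starts Tue (30d); Oct starts Thu (31d) ✓; Nov starts Sun (30d); Dec starts Tue (31d).
Five-Friday months: January, May, July, October → 4.

4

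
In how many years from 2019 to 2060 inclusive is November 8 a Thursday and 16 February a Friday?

4

Check each year's weekday for November 8 and 16 February:
  2019: Fri/Sat  2020: Sun/Sun  2021: Mon/Tue  2022: Tue/Wed  2023: Wed/Thu  2024: Fri/Fri  2025: Sat/Sun  2026: Sun/Mon  2027: Mon/Tue  2028: Wed/Wed  2029: Thu/Fri ✓  2030: Fri/Sat  2031: Sat/Sun  2032: Mon/Mon  …(14 more)…  2047: Fri/Sat  2048: Sun/Sun  2049: Mon/Tue  2050: Tue/Wed  2051: Wed/Thu  2052: Fri/Fri  2053: Sat/Sun  2054: Sun/Mon  2055: Mon/Tue  2056: Wed/Wed  2057: Thu/Fri ✓  2058: Fri/Sat  2059: Sat/Sun  2060: Mon/Mon
Both conditions hold in: 2029, 2035, 2046, 2057 — 4.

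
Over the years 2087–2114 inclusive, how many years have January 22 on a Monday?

3

Track January 22's weekday year by year (advancing +1, or +2 across a Feb 29):
  2087: Wed  2088: Thu (+1)  2089: Sat (+2)  2090: Sun (+1)  2091: Mon (+1) ✓
  2092: Tue (+1)  2093: Thu (+2)  2094: Fri (+1)  2095: Sat (+1)  2096: Sun (+1)
  2097: Tue (+2)  2098: Wed (+1)  2099: Thu (+1)  2100: Fri (+1)  2101: Sat (+1)
  2102: Sun (+1)  2103: Mon (+1) ✓  2104: Tue (+1)  2105: Thu (+2)  2106: Fri (+1)
  2107: Sat (+1)  2108: Sun (+1)  2109: Tue (+2)  2110: Wed (+1)  2111: Thu (+1)
  2112: Fri (+1)  2113: Sun (+2)  2114: Mon (+1) ✓
Monday years: 2091, 2103, 2114 — 3 in total.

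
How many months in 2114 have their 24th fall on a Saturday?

Check the 24th of each month of 2114: Jan 24: Wed, Feb 24: Sat, Mar 24: Sat, Apr 24: Tue, May 24: Thu, Jun 24: Sun, Jul 24: Tue, Aug 24: Fri, Sep 24: Mon, Oct 24: Wed, Nov 24: Sat, Dec 24: Mon.
Saturday occurs in February, March, November — 3 months.

3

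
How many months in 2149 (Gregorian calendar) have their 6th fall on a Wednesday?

1

Check the 6th of each month of 2149: Jan 6: Mon, Feb 6: Thu, Mar 6: Thu, Apr 6: Sun, May 6: Tue, Jun 6: Fri, Jul 6: Sun, Aug 6: Wed, Sep 6: Sat, Oct 6: Mon, Nov 6: Thu, Dec 6: Sat.
Wednesday occurs in August — 1 month.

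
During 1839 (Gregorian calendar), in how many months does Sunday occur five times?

4

A month of length L has five Sundays iff its first Sunday is on day ≤ L−28 (so day 1–3 in a 31-day month, 1–2 in a 30-day month, day 1 in a leap February).
Checking each month of 1839: Jan starts Tue (31d); Feb starts Fri (28d); Mar starts Fri (31d) ✓; Apr starts Mon (30d); May starts Wed (31d); Jun starts Sat (30d) ✓; Jul starts Mon (31d); Aug starts Thu (31d); Sep starts Sun (30d) ✓; Oct starts Tue (31d); Nov starts Fri (30d); Dec starts Sun (31d) ✓.
Five-Sunday months: March, June, September, December → 4.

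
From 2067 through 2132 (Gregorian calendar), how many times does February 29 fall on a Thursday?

2

Leap years in 2067–2132: 16 of them.
Feb 29 weekday advances by 5 (mod 7) from one leap year to the next four years later (or differs when a century non-leap intervenes).
Leap-day weekdays: 2068:Wed 2072:Mon 2076:Sat 2080:Thu✓ 2084:Tue 2088:Sun 2092:Fri 2096:Wed 2104:Fri 2108:Wed 2112:Mon 2116:Sat 2120:Thu✓ 2124:Tue 2128:Sun 2132:Fri
Thursday: 2080, 2120 → 2.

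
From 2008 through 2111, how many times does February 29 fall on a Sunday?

Leap years in 2008–2111: 25 of them.
Feb 29 weekday advances by 5 (mod 7) from one leap year to the next four years later (or differs when a century non-leap intervenes).
Leap-day weekdays: 2008:Fri 2012:Wed 2016:Mon 2020:Sat 2024:Thu 2028:Tue 2032:Sun✓ 2036:Fri 2040:Wed 2044:Mon 2048:Sat 2052:Thu 2056:Tue 2060:Sun✓ 2064:Fri 2068:Wed 2072:Mon 2076:Sat 2080:Thu 2084:Tue 2088:Sun✓ 2092:Fri 2096:Wed 2104:Fri 2108:Wed
Sunday: 2032, 2060, 2088 → 3.

3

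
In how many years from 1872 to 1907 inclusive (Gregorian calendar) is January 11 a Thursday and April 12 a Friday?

Check each year's weekday for January 11 and April 12:
  1872: Thu/Fri ✓  1873: Sat/Sat  1874: Sun/Sun  1875: Mon/Mon  1876: Tue/Wed  1877: Thu/Thu  1878: Fri/Fri  1879: Sat/Sat  1880: Sun/Mon  1881: Tue/Tue  1882: Wed/Wed  1883: Thu/Thu  1884: Fri/Sat  1885: Sun/Sun  …(8 more)…  1894: Thu/Thu  1895: Fri/Fri  1896: Sat/Sun  1897: Mon/Mon  1898: Tue/Tue  1899: Wed/Wed  1900: Thu/Thu  1901: Fri/Fri  1902: Sat/Sat  1903: Sun/Sun  1904: Mon/Tue  1905: Wed/Wed  1906: Thu/Thu  1907: Fri/Fri
Both conditions hold in: 1872 — 1.

1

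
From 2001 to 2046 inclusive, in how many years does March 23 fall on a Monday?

6

Track March 23's weekday year by year (advancing +1, or +2 across a Feb 29):
  2001: Fri  2002: Sat (+1)  2003: Sun (+1)  2004: Tue (+2)  2005: Wed (+1)
  2006: Thu (+1)  2007: Fri (+1)  2008: Sun (+2)  2009: Mon (+1) ✓  2010: Tue (+1)
  2011: Wed (+1)  2012: Fri (+2)  2013: Sat (+1)  2014: Sun (+1)  … (18 more years) …
  2033: Wed (+1)  2034: Thu (+1)  2035: Fri (+1)  2036: Sun (+2)  2037: Mon (+1) ✓
  2038: Tue (+1)  2039: Wed (+1)  2040: Fri (+2)  2041: Sat (+1)  2042: Sun (+1)
  2043: Mon (+1) ✓  2044: Wed (+2)  2045: Thu (+1)  2046: Fri (+1)
Monday years: 2009, 2015, 2020, 2026, 2037, 2043 — 6 in total.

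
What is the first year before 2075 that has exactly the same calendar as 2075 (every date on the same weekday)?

Two years share a calendar iff Jan 1 falls on the same weekday and both are leap or both are common. 2075: Jan 1 is Tuesday, common year.
2074: Jan 1 Monday, common
2073: Jan 1 Sunday, common
2072: Jan 1 Friday, leap
2071: Jan 1 Thursday, common
2070: Jan 1 Wednesday, common
2069: Jan 1 Tuesday, common
2069 matches on both conditions.

2069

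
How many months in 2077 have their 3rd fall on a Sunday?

2

Check the 3rd of each month of 2077: Jan 3: Sun, Feb 3: Wed, Mar 3: Wed, Apr 3: Sat, May 3: Mon, Jun 3: Thu, Jul 3: Sat, Aug 3: Tue, Sep 3: Fri, Oct 3: Sun, Nov 3: Wed, Dec 3: Fri.
Sunday occurs in January, October — 2 months.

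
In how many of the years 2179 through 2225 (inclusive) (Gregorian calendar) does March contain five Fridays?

20

March has 31 days; it has five Fridays when Friday falls among the first (month-length − 28) days — i.e. when March 1 is one of Friday/Thursday/Wednesday.
March 1 by year: 2179:Mon 2180:Wed✓ 2181:Thu✓ 2182:Fri✓ 2183:Sat 2184:Mon 2185:Tue 2186:Wed✓ 2187:Thu✓ 2188:Sat 2189:Sun 2190:Mon 2191:Tue 2192:Thu✓ 2193:Fri✓ …(17 more)… 2211:Fri✓ 2212:Sun 2213:Mon 2214:Tue 2215:Wed✓ 2216:Fri✓ 2217:Sat 2218:Sun 2219:Mon 2220:Wed✓ 2221:Thu✓ 2222:Fri✓ 2223:Sat 2224:Mon 2225:Tue
Years with five Fridays: 2180, 2181, 2182, 2186, 2187, 2192, 2193, 2197, 2198, 2199, 2204, 2205, 2209, 2210, 2211, 2215, 2216, 2220, 2221, 2222 → 20.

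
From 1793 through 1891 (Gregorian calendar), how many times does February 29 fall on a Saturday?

3

Leap years in 1793–1891: 23 of them.
Feb 29 weekday advances by 5 (mod 7) from one leap year to the next four years later (or differs when a century non-leap intervenes).
Leap-day weekdays: 1796:Mon 1804:Wed 1808:Mon 1812:Sat✓ 1816:Thu 1820:Tue 1824:Sun 1828:Fri 1832:Wed 1836:Mon 1840:Sat✓ 1844:Thu 1848:Tue 1852:Sun 1856:Fri 1860:Wed 1864:Mon 1868:Sat✓ 1872:Thu 1876:Tue 1880:Sun 1884:Fri 1888:Wed
Saturday: 1812, 1840, 1868 → 3.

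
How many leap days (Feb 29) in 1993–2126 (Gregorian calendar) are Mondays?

Leap years in 1993–2126: 32 of them.
Feb 29 weekday advances by 5 (mod 7) from one leap year to the next four years later (or differs when a century non-leap intervenes).
Leap-day weekdays: 1996:Thu 2000:Tue 2004:Sun 2008:Fri 2012:Wed 2016:Mon✓ 2020:Sat 2024:Thu 2028:Tue 2032:Sun 2036:Fri 2040:Wed 2044:Mon✓ …(6 more)… 2072:Mon✓ 2076:Sat 2080:Thu 2084:Tue 2088:Sun 2092:Fri 2096:Wed 2104:Fri 2108:Wed 2112:Mon✓ 2116:Sat 2120:Thu 2124:Tue
Monday: 2016, 2044, 2072, 2112 → 4.

4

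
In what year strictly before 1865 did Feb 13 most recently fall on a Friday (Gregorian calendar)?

From one year to the next, a fixed date's weekday advances by 1, or by 2 when a Feb 29 lies between the two dates.
1865: February 13 is Monday.
1864: Saturday (−2)
1863: Friday (−1)
Feb 13 falls on a Friday in 1863.

1863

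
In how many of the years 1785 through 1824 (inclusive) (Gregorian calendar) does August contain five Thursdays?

17

August has 31 days; it has five Thursdays when Thursday falls among the first (month-length − 28) days — i.e. when August 1 is one of Thursday/Wednesday/Tuesday.
August 1 by year: 1785:Mon 1786:Tue✓ 1787:Wed✓ 1788:Fri 1789:Sat 1790:Sun 1791:Mon 1792:Wed✓ 1793:Thu✓ 1794:Fri 1795:Sat 1796:Mon 1797:Tue✓ 1798:Wed✓ 1799:Thu✓ …(10 more)… 1810:Wed✓ 1811:Thu✓ 1812:Sat 1813:Sun 1814:Mon 1815:Tue✓ 1816:Thu✓ 1817:Fri 1818:Sat 1819:Sun 1820:Tue✓ 1821:Wed✓ 1822:Thu✓ 1823:Fri 1824:Sun
Years with five Thursdays: 1786, 1787, 1792, 1793, 1797, 1798, 1799, 1804, 1805, 1809, 1810, 1811, 1815, 1816, 1820, 1821, 1822 → 17.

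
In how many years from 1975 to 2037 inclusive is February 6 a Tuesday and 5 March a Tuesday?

2

Check each year's weekday for February 6 and 5 March:
  1975: Thu/Wed  1976: Fri/Fri  1977: Sun/Sat  1978: Mon/Sun  1979: Tue/Mon  1980: Wed/Wed  1981: Fri/Thu  1982: Sat/Fri  1983: Sun/Sat  1984: Mon/Mon  1985: Wed/Tue  1986: Thu/Wed  1987: Fri/Thu  1988: Sat/Sat  …(35 more)…  2024: Tue/Tue ✓  2025: Thu/Wed  2026: Fri/Thu  2027: Sat/Fri  2028: Sun/Sun  2029: Tue/Mon  2030: Wed/Tue  2031: Thu/Wed  2032: Fri/Fri  2033: Sun/Sat  2034: Mon/Sun  2035: Tue/Mon  2036: Wed/Wed  2037: Fri/Thu
Both conditions hold in: 1996, 2024 — 2.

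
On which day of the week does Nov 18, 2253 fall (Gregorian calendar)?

January 1, 2253 is a Saturday.
November 18 is day 322 of the year, i.e. 321 days after Jan 1.
321 mod 7 = 6, so advance 6 weekdays from Saturday: Friday.

Friday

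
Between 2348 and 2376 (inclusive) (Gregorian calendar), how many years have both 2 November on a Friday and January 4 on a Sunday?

Check each year's weekday for 2 November and January 4:
  2348: Tue/Sun  2349: Wed/Tue  2350: Thu/Wed  2351: Fri/Thu  2352: Sun/Fri  2353: Mon/Sun  2354: Tue/Mon  2355: Wed/Tue  2356: Fri/Wed  2357: Sat/Fri  2358: Sun/Sat  2359: Mon/Sun  2360: Wed/Mon  2361: Thu/Wed  2362: Fri/Thu  2363: Sat/Fri  2364: Mon/Sat  2365: Tue/Mon  2366: Wed/Tue  2367: Thu/Wed  2368: Sat/Thu  2369: Sun/Sat  2370: Mon/Sun  2371: Tue/Mon  2372: Thu/Tue  2373: Fri/Thu  2374: Sat/Fri  2375: Sun/Sat  2376: Tue/Sun
Both conditions hold in: no year — 0.

0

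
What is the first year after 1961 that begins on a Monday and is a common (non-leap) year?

1962

Jan 1 advances by 2 weekdays after a leap year and by 1 after a common year.
1961: Jan 1 is Sunday.
1962: Monday
1962 begins on a Monday and is a common year.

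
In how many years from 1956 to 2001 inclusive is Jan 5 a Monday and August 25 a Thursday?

0

Check each year's weekday for Jan 5 and August 25:
  1956: Thu/Sat  1957: Sat/Sun  1958: Sun/Mon  1959: Mon/Tue  1960: Tue/Thu  1961: Thu/Fri  1962: Fri/Sat  1963: Sat/Sun  1964: Sun/Tue  1965: Tue/Wed  1966: Wed/Thu  1967: Thu/Fri  1968: Fri/Sun  1969: Sun/Mon  …(18 more)…  1988: Tue/Thu  1989: Thu/Fri  1990: Fri/Sat  1991: Sat/Sun  1992: Sun/Tue  1993: Tue/Wed  1994: Wed/Thu  1995: Thu/Fri  1996: Fri/Sun  1997: Sun/Mon  1998: Mon/Tue  1999: Tue/Wed  2000: Wed/Fri  2001: Fri/Sat
Both conditions hold in: no year — 0.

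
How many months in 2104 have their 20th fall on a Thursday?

Check the 20th of each month of 2104: Jan 20: Sun, Feb 20: Wed, Mar 20: Thu, Apr 20: Sun, May 20: Tue, Jun 20: Fri, Jul 20: Sun, Aug 20: Wed, Sep 20: Sat, Oct 20: Mon, Nov 20: Thu, Dec 20: Sat.
Thursday occurs in March, November — 2 months.

2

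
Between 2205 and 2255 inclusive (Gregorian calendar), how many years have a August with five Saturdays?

August has 31 days; it has five Saturdays when Saturday falls among the first (month-length − 28) days — i.e. when August 1 is one of Saturday/Friday/Thursday.
August 1 by year: 2205:Thu✓ 2206:Fri✓ 2207:Sat✓ 2208:Mon 2209:Tue 2210:Wed 2211:Thu✓ 2212:Sat✓ 2213:Sun 2214:Mon 2215:Tue 2216:Thu✓ 2217:Fri✓ 2218:Sat✓ 2219:Sun …(21 more)… 2241:Sun 2242:Mon 2243:Tue 2244:Thu✓ 2245:Fri✓ 2246:Sat✓ 2247:Sun 2248:Tue 2249:Wed 2250:Thu✓ 2251:Fri✓ 2252:Sun 2253:Mon 2254:Tue 2255:Wed
Years with five Saturdays: 2205, 2206, 2207, 2211, 2212, 2216, 2217, 2218, 2222, 2223, 2228, 2229, 2233, 2234, 2235, 2239, 2240, 2244, 2245, 2246, 2250, 2251 → 22.

22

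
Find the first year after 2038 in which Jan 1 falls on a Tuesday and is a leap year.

Jan 1 advances by 2 weekdays after a leap year and by 1 after a common year.
2038: Jan 1 is Friday.
2039: Saturday
2040: Sunday (leap)
2041: Tuesday
2042: Wednesday
2043: Thursday
2044: Friday (leap)
2045: Sunday
2046: Monday
2047: Tuesday
2048: Wednesday (leap)
2049: Friday
2050: Saturday
2051: Sunday
2052: Monday (leap)
2053: Wednesday
2054: Thursday
2055: Friday
2056: Saturday (leap)
2057: Monday
2058: Tuesday
2059: Wednesday
2060: Thursday (leap)
2061: Saturday
2062: Sunday
2063: Monday
2064: Tuesday (leap)
2064 begins on a Tuesday and is a leap year.

2064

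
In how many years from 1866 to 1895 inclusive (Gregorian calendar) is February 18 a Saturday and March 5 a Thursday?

0

Check each year's weekday for February 18 and March 5:
  1866: Sun/Mon  1867: Mon/Tue  1868: Tue/Thu  1869: Thu/Fri  1870: Fri/Sat  1871: Sat/Sun  1872: Sun/Tue  1873: Tue/Wed  1874: Wed/Thu  1875: Thu/Fri  1876: Fri/Sun  1877: Sun/Mon  1878: Mon/Tue  1879: Tue/Wed  1880: Wed/Fri  1881: Fri/Sat  1882: Sat/Sun  1883: Sun/Mon  1884: Mon/Wed  1885: Wed/Thu  1886: Thu/Fri  1887: Fri/Sat  1888: Sat/Mon  1889: Mon/Tue  1890: Tue/Wed  1891: Wed/Thu  1892: Thu/Sat  1893: Sat/Sun  1894: Sun/Mon  1895: Mon/Tue
Both conditions hold in: no year — 0.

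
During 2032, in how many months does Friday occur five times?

5

A month of length L has five Fridays iff its first Friday is on day ≤ L−28 (so day 1–3 in a 31-day month, 1–2 in a 30-day month, day 1 in a leap February).
Checking each month of 2032: Jan starts Thu (31d) ✓; Feb starts Sun (29d); Mar starts Mon (31d); Apr starts Thu (30d) ✓; May starts Sat (31d); Jun starts Tue (30d); Jul starts Thu (31d) ✓; Aug starts Sun (31d); Sep starts Wed (30d); Oct starts Fri (31d) ✓; Nov starts Mon (30d); Dec starts Wed (31d) ✓.
Five-Friday months: January, April, July, October, December → 5.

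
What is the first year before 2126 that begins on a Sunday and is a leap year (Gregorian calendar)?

Jan 1 advances by 2 weekdays after a leap year and by 1 after a common year.
2126: Jan 1 is Tuesday.
2125: Monday
2124: Saturday (leap)
2123: Friday
2122: Thursday
2121: Wednesday
2120: Monday (leap)
2119: Sunday
2118: Saturday
2117: Friday
2116: Wednesday (leap)
2115: Tuesday
2114: Monday
2113: Sunday
2112: Friday (leap)
2111: Thursday
2110: Wednesday
2109: Tuesday
2108: Sunday (leap)
2108 begins on a Sunday and is a leap year.

2108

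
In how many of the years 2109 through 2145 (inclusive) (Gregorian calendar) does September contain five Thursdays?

September has 30 days; it has five Thursdays when Thursday falls among the first (month-length − 28) days — i.e. when September 1 is one of Thursday/Wednesday.
September 1 by year: 2109:Sun 2110:Mon 2111:Tue 2112:Thu✓ 2113:Fri 2114:Sat 2115:Sun 2116:Tue 2117:Wed✓ 2118:Thu✓ 2119:Fri 2120:Sun 2121:Mon 2122:Tue 2123:Wed✓ …(7 more)… 2131:Sat 2132:Mon 2133:Tue 2134:Wed✓ 2135:Thu✓ 2136:Sat 2137:Sun 2138:Mon 2139:Tue 2140:Thu✓ 2141:Fri 2142:Sat 2143:Sun 2144:Tue 2145:Wed✓
Years with five Thursdays: 2112, 2117, 2118, 2123, 2128, 2129, 2134, 2135, 2140, 2145 → 10.

10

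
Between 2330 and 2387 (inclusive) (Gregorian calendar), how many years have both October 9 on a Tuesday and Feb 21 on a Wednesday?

6

Check each year's weekday for October 9 and Feb 21:
  2330: Thu/Fri  2331: Fri/Sat  2332: Sun/Sun  2333: Mon/Tue  2334: Tue/Wed ✓  2335: Wed/Thu  2336: Fri/Fri  2337: Sat/Sun  2338: Sun/Mon  2339: Mon/Tue  2340: Wed/Wed  2341: Thu/Fri  2342: Fri/Sat  2343: Sat/Sun  …(30 more)…  2374: Wed/Thu  2375: Thu/Fri  2376: Sat/Sat  2377: Sun/Mon  2378: Mon/Tue  2379: Tue/Wed ✓  2380: Thu/Thu  2381: Fri/Sat  2382: Sat/Sun  2383: Sun/Mon  2384: Tue/Tue  2385: Wed/Thu  2386: Thu/Fri  2387: Fri/Sat
Both conditions hold in: 2334, 2345, 2351, 2362, 2373, 2379 — 6.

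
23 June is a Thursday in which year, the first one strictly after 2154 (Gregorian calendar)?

2157

From one year to the next, a fixed date's weekday advances by 1, or by 2 when a Feb 29 lies between the two dates.
2154: June 23 is Sunday.
2155: Monday (+1)
2156: Wednesday (+2)
2157: Thursday (+1)
23 June falls on a Thursday in 2157.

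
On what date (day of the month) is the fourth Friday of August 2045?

August 1, 2045 is a Tuesday, so the first Friday is the 4th.
The fourth Friday is 4 + 21 = 25.

25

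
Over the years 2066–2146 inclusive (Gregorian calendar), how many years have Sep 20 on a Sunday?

Track Sep 20's weekday year by year (advancing +1, or +2 across a Feb 29):
  2066: Mon  2067: Tue (+1)  2068: Thu (+2)  2069: Fri (+1)  2070: Sat (+1)
  2071: Sun (+1) ✓  2072: Tue (+2)  2073: Wed (+1)  2074: Thu (+1)  2075: Fri (+1)
  2076: Sun (+2) ✓  2077: Mon (+1)  2078: Tue (+1)  2079: Wed (+1)  … (53 more years) …
  2133: Sun (+1) ✓  2134: Mon (+1)  2135: Tue (+1)  2136: Thu (+2)  2137: Fri (+1)
  2138: Sat (+1)  2139: Sun (+1) ✓  2140: Tue (+2)  2141: Wed (+1)  2142: Thu (+1)
  2143: Fri (+1)  2144: Sun (+2) ✓  2145: Mon (+1)  2146: Tue (+1)
Sunday years: 2071, 2076, 2082, 2093, 2099, 2105, 2111, 2116, 2122, 2133, 2139, 2144 — 12 in total.

12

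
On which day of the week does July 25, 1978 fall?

Tuesday

January 1, 1978 is a Sunday.
July 25 is day 206 of the year, i.e. 205 days after Jan 1.
205 mod 7 = 2, so advance 2 weekdays from Sunday: Tuesday.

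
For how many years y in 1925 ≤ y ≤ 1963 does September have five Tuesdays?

September has 30 days; it has five Tuesdays when Tuesday falls among the first (month-length − 28) days — i.e. when September 1 is one of Tuesday/Monday.
September 1 by year: 1925:Tue✓ 1926:Wed 1927:Thu 1928:Sat 1929:Sun 1930:Mon✓ 1931:Tue✓ 1932:Thu 1933:Fri 1934:Sat 1935:Sun 1936:Tue✓ 1937:Wed 1938:Thu 1939:Fri …(9 more)… 1949:Thu 1950:Fri 1951:Sat 1952:Mon✓ 1953:Tue✓ 1954:Wed 1955:Thu 1956:Sat 1957:Sun 1958:Mon✓ 1959:Tue✓ 1960:Thu 1961:Fri 1962:Sat 1963:Sun
Years with five Tuesdays: 1925, 1930, 1931, 1936, 1941, 1942, 1947, 1952, 1953, 1958, 1959 → 11.

11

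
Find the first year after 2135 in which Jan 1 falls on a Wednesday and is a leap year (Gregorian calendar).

Jan 1 advances by 2 weekdays after a leap year and by 1 after a common year.
2135: Jan 1 is Saturday.
2136: Sunday (leap)
2137: Tuesday
2138: Wednesday
2139: Thursday
2140: Friday (leap)
2141: Sunday
2142: Monday
2143: Tuesday
2144: Wednesday (leap)
2144 begins on a Wednesday and is a leap year.

2144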